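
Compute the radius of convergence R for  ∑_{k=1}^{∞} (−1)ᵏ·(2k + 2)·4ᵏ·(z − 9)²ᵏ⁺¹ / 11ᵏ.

R = √11/2

The ratio of consecutive coefficients is [(2(k+1) + 2)/(2k + 2)] · 4/11 → 4/11.
Successive powers of (z − 9) differ by 2, so the series converges when |z − 9|² · 4/11 < 1, i.e. |z − 9| < √(11/4). So R = √11/2.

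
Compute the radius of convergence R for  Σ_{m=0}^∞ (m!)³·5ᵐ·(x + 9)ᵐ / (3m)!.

The ratio of consecutive coefficients is (m+1)³/[(3m+1)·(3m+2)·(3m+3)] · 5 → 5/27.
Thus R = 1/(5/27) = 27/5.

R = 27/5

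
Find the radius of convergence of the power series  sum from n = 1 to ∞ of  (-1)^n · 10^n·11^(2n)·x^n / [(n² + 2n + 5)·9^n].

The ratio of consecutive coefficients is [(n² + 2n + 5)/((n+1)² + 2(n+1) + 5)] · 10·121/9 → 1210/9.
Hence the series converges for |x| < 1/(1210/9) = 9/1210, so the radius of convergence is 9/1210.

R = 9/1210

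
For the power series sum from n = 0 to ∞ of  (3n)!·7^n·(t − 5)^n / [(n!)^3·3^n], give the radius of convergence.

Ratio test: |a_{n+1}/a_n| = (3n+1)·(3n+2)·(3n+3)/(n+1)³ · 7/3 → 63 as n → ∞.
Convergence for |t − 5| · 63 < 1, i.e. |t − 5| < 1/63. So R = 1/63.

R = 1/63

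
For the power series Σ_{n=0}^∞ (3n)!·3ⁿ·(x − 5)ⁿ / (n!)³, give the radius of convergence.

Ratio test: |a_{n+1}/a_n| = (3n+1)·(3n+2)·(3n+3)/(n+1)³ · 3 → 81 as n → ∞.
The series converges when 81 · |x − 5| < 1, giving R = 1/81.

R = 1/81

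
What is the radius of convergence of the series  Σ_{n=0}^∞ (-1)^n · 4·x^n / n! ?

The ratio of consecutive coefficients is 4/4 · 1/(n+1) → 0.
The limit is 0, so the series converges for all x; R = ∞.

R = ∞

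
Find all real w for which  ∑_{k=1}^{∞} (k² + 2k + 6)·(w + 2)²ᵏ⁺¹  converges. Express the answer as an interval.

The ratio of consecutive coefficients is ((k+1)² + 2(k+1) + 6)/(k² + 2k + 6) → 1.
Since the exponent of (w + 2) increases by 2 each term, convergence requires |w + 2|² < 1, hence R = 1.
Check w = -1: the terms have absolute value of order k², which does not tend to 0, so the series diverges by the divergence test.
Endpoint w = -3: the k-th term does not approach 0; divergence by the term test.

(-3, -1)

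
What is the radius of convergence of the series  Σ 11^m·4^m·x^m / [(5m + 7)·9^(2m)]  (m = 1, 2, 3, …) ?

Ratio test: |a_{m+1}/a_m| = [(5m + 7)/(5(m+1) + 7)] · 11·4/81 → 44/81 as m → ∞.
Thus R = 1/(44/81) = 81/44.

R = 81/44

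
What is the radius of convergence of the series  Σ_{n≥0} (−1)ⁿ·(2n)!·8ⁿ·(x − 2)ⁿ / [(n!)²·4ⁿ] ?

By the ratio test, |a_{n+1}/a_n| = (2n+1)·(2n+2)/(n+1)² · 8/4 → 8.
The series converges when 8 · |x − 2| < 1, giving R = 1/8.

R = 1/8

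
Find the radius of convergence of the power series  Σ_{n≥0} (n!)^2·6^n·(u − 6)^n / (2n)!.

R = 2/3

By the ratio test, |a_{n+1}/a_n| = (n+1)²/[(2n+1)·(2n+2)] · 6 → 3/2.
Thus R = 1/(3/2) = 2/3.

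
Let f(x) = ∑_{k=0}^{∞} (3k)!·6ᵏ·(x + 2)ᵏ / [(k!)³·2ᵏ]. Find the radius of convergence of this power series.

Apply the ratio test: |a_{k+1}| / |a_k| = (3k+1)·(3k+2)·(3k+3)/(k+1)³ · 6/2, which tends to 81 as k → ∞.
Hence the series converges for |x + 2| < 1/(81) = 1/81, so the radius of convergence is 1/81.

R = 1/81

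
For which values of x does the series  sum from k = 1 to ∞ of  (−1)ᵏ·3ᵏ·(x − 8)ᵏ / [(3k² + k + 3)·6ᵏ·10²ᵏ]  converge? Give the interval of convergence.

[-192, 208]

By the ratio test, |a_{k+1}/a_k| = [(3k² + k + 3)/(3(k+1)² + (k+1) + 3)] · 3/(6·100) → 1/200.
Hence the series converges for |x − 8| < 1/(1/200) = 200, so the radius of convergence is 200.
Check x = 208: the terms are on the order of 1/k², so the series converges absolutely by comparison with the p-series (p = 2 > 1).
Check x = -192: the terms are on the order of 1/k², so the series converges absolutely by comparison with the p-series (p = 2 > 1).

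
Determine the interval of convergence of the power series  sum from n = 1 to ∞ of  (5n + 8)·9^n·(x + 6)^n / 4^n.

The ratio of consecutive coefficients is [(5(n+1) + 8)/(5n + 8)] · 9/4 → 9/4.
Thus R = 1/(9/4) = 4/9.
At x = -50/9: the n-th term does not approach 0; divergence by the term test.
At x = -58/9: the terms do not tend to 0, so the series diverges.

(-58/9, -50/9)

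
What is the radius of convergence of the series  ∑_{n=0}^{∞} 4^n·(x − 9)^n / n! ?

R = ∞

The ratio of consecutive coefficients is 4 · 1/(n+1) → 0.
The limit is 0, so the series converges for all x; R = ∞.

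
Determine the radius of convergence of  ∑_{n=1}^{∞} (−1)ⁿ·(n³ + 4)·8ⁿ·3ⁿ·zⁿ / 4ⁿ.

R = 1/6

Apply the ratio test: |a_{n+1}| / |a_n| = [((n+1)³ + 4)/(n³ + 4)] · 8·3/4, which tends to 6 as n → ∞.
The series converges when 6 · |z| < 1, giving R = 1/6.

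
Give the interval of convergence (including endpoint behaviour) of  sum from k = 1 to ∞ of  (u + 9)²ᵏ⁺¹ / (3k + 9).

Apply the ratio test: |a_{k+1}| / |a_k| = (3k + 9)/(3(k+1) + 9), which tends to 1 as k → ∞.
Writing y = (u + 9)², the series in y has radius 1, so |u + 9| < √(1) = 1 and R = 1.
Check u = -8: the terms behave like c/k; limit comparison with the harmonic series gives divergence.
At u = -10: the terms behave like c/k; limit comparison with the harmonic series gives divergence.

(-10, -8)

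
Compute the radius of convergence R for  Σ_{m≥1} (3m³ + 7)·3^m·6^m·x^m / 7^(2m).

Apply the ratio test: |a_{m+1}| / |a_m| = [(3(m+1)³ + 7)/(3m³ + 7)] · 3·6/49, which tends to 18/49 as m → ∞.
Thus R = 1/(18/49) = 49/18.

R = 49/18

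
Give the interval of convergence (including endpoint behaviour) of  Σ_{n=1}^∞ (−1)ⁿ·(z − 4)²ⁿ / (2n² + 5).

The ratio of consecutive coefficients is (2n² + 5)/(2(n+1)² + 5) → 1.
Successive powers of (z − 4) differ by 2, so the series converges when |z − 4|² · 1 < 1, i.e. |z − 4| < √(1) = 1. So R = 1.
Check z = 5: the terms are on the order of 1/n², so the series converges absolutely by comparison with the p-series (p = 2 > 1).
Endpoint z = 3: the terms are on the order of 1/n², so the series converges absolutely by comparison with the p-series (p = 2 > 1).

[3, 5]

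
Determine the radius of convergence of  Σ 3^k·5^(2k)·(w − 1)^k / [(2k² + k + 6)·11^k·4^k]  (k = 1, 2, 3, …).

R = 44/75

Ratio test: |a_{k+1}/a_k| = [(2k² + k + 6)/(2(k+1)² + (k+1) + 6)] · 3·25/(11·4) → 75/44 as k → ∞.
Thus R = 1/(75/44) = 44/75.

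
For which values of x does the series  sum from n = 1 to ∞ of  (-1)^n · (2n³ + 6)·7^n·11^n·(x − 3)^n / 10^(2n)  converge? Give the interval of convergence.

Ratio test: |a_{n+1}/a_n| = [(2(n+1)³ + 6)/(2n³ + 6)] · 7·11/100 → 77/100 as n → ∞.
The series converges when 77/100 · |x − 3| < 1, giving R = 100/77.
When x = 331/77, the terms have absolute value of order n³, which does not tend to 0, so the series diverges by the divergence test.
Endpoint x = 131/77: the n-th term does not approach 0; divergence by the term test.

(131/77, 331/77)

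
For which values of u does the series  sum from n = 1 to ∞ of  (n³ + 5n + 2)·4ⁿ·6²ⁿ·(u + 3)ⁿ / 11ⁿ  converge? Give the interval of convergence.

(-443/144, -421/144)

Ratio test: |a_{n+1}/a_n| = [((n+1)³ + 5(n+1) + 2)/(n³ + 5n + 2)] · 4·36/11 → 144/11 as n → ∞.
Hence the series converges for |u + 3| < 1/(144/11) = 11/144, so the radius of convergence is 11/144.
Check u = -421/144: the terms do not tend to 0, so the series diverges.
Endpoint u = -443/144: the terms do not tend to 0, so the series diverges.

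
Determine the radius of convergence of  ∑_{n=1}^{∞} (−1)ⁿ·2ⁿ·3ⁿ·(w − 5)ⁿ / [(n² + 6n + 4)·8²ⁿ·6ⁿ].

R = 64

By the ratio test, |a_{n+1}/a_n| = [(n² + 6n + 4)/((n+1)² + 6(n+1) + 4)] · 2·3/(64·6) → 1/64.
Hence the series converges for |w − 5| < 1/(1/64) = 64, so the radius of convergence is 64.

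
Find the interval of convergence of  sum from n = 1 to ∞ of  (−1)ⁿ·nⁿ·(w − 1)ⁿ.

Applying the root test, |a_n|^(1/n) = n → ∞.
The root grows without bound, so R = 0 (convergence only at w = 1).

{1}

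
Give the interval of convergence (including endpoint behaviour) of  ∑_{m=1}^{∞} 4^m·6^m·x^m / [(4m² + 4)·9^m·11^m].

[-33/8, 33/8]

Apply the ratio test: |a_{m+1}| / |a_m| = [(4m² + 4)/(4(m+1)² + 4)] · 4·6/(9·11), which tends to 8/33 as m → ∞.
The series converges when 8/33 · |x| < 1, giving R = 33/8.
When x = 33/8, absolute convergence follows by limit comparison with Σ 1/m².
At x = -33/8: absolute convergence follows by limit comparison with Σ 1/m².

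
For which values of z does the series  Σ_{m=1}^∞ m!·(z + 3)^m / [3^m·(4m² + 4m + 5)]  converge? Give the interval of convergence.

{-3}

The ratio of consecutive coefficients is (m+1) · 1/3 · (4m² + 4m + 5)/(4(m+1)² + 4(m+1) + 5) → ∞.
The terms grow without bound for any (z + 3) ≠ 0, so R = 0 (convergence only at z = -3).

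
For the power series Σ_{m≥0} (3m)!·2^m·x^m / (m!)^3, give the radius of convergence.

R = 1/54

Apply the ratio test: |a_{m+1}| / |a_m| = (3m+1)·(3m+2)·(3m+3)/(m+1)³ · 2, which tends to 54 as m → ∞.
Convergence for |x| · 54 < 1, i.e. |x| < 1/54. So R = 1/54.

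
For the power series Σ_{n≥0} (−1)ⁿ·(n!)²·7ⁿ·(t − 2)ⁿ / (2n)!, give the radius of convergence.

Ratio test: |a_{n+1}/a_n| = (n+1)²/[(2n+1)·(2n+2)] · 7 → 7/4 as n → ∞.
Hence the series converges for |t − 2| < 1/(7/4) = 4/7, so the radius of convergence is 4/7.

R = 4/7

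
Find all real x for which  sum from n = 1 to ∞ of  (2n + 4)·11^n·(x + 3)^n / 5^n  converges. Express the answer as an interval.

By the ratio test, |a_{n+1}/a_n| = [(2(n+1) + 4)/(2n + 4)] · 11/5 → 11/5.
Thus R = 1/(11/5) = 5/11.
Check x = -28/11: the n-th term does not approach 0; divergence by the term test.
At x = -38/11: the n-th term does not approach 0; divergence by the term test.

(-38/11, -28/11)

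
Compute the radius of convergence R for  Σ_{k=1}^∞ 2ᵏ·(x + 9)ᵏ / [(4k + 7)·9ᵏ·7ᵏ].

Ratio test: |a_{k+1}/a_k| = [(4k + 7)/(4(k+1) + 7)] · 2/(9·7) → 2/63 as k → ∞.
Hence the series converges for |x + 9| < 1/(2/63) = 63/2, so the radius of convergence is 63/2.

R = 63/2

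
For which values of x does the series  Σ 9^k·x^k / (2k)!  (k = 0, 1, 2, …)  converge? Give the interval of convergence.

By the ratio test, |a_{k+1}/a_k| = 9 · 1/[(2k+1)·(2k+2)] → 0.
Since the limit is 0 < 1 for every x, the series converges on all of ℝ and R = ∞.

(−∞, ∞)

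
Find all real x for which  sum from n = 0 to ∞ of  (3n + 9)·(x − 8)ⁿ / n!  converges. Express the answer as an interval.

(−∞, ∞)

Ratio test: |a_{n+1}/a_n| = (3(n+1) + 9)/(3n + 9) · 1/(n+1) → 0 as n → ∞.
Since the limit is 0 < 1 for every x, the series converges on all of ℝ and R = ∞.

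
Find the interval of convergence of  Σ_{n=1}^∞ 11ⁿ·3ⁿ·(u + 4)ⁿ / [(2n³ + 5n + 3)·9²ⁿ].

[-71/11, -17/11]

The ratio of consecutive coefficients is [(2n³ + 5n + 3)/(2(n+1)³ + 5(n+1) + 3)] · 11·3/81 → 11/27.
The series converges when 11/27 · |u + 4| < 1, giving R = 27/11.
Endpoint u = -17/11: the series is dominated by a constant times Σ 1/n³, which converges (p = 3 > 1).
When u = -71/11, the terms are on the order of 1/n³, so the series converges absolutely by comparison with the p-series (p = 3 > 1).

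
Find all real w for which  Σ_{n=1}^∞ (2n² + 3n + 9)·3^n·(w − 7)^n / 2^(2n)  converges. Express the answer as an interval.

(17/3, 25/3)

Ratio test: |a_{n+1}/a_n| = [(2(n+1)² + 3(n+1) + 9)/(2n² + 3n + 9)] · 3/4 → 3/4 as n → ∞.
The series converges when 3/4 · |w − 7| < 1, giving R = 4/3.
Check w = 25/3: the n-th term does not approach 0; divergence by the term test.
Check w = 17/3: the terms have absolute value of order n², which does not tend to 0, so the series diverges by the divergence test.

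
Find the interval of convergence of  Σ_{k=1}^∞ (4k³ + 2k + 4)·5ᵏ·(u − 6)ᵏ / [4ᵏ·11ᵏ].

Apply the ratio test: |a_{k+1}| / |a_k| = [(4(k+1)³ + 2(k+1) + 4)/(4k³ + 2k + 4)] · 5/(4·11), which tends to 5/44 as k → ∞.
Thus R = 1/(5/44) = 44/5.
When u = 74/5, the k-th term does not approach 0; divergence by the term test.
When u = -14/5, the terms do not tend to 0, so the series diverges.

(-14/5, 74/5)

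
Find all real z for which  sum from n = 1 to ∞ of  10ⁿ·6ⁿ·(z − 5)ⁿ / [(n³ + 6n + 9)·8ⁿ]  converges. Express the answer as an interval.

[73/15, 77/15]

Ratio test: |a_{n+1}/a_n| = [(n³ + 6n + 9)/((n+1)³ + 6(n+1) + 9)] · 10·6/8 → 15/2 as n → ∞.
The series converges when 15/2 · |z − 5| < 1, giving R = 2/15.
Endpoint z = 77/15: absolute convergence follows by limit comparison with Σ 1/n³.
Endpoint z = 73/15: the series is dominated by a constant times Σ 1/n³, which converges (p = 3 > 1).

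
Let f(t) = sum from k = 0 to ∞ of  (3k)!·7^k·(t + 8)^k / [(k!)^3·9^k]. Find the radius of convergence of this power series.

R = 1/21

By the ratio test, |a_{k+1}/a_k| = (3k+1)·(3k+2)·(3k+3)/(k+1)³ · 7/9 → 21.
Hence the series converges for |t + 8| < 1/(21) = 1/21, so the radius of convergence is 1/21.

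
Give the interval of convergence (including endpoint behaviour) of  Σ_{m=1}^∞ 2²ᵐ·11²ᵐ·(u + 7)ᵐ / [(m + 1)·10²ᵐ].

[-872/121, -822/121)

By the ratio test, |a_{m+1}/a_m| = [(m + 1)/((m+1) + 1)] · 4·121/100 → 121/25.
Convergence for |u + 7| · 121/25 < 1, i.e. |u + 7| < 25/121. So R = 25/121.
At u = -822/121: the terms behave like c/m; limit comparison with the harmonic series gives divergence.
Endpoint u = -872/121: convergence follows from the alternating series test (terms decrease monotonically to 0).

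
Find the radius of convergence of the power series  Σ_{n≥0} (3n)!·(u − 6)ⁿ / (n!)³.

R = 1/27

By the ratio test, |a_{n+1}/a_n| = (3n+1)·(3n+2)·(3n+3)/(n+1)³ → 27.
Convergence for |u − 6| · 27 < 1, i.e. |u − 6| < 1/27. So R = 1/27.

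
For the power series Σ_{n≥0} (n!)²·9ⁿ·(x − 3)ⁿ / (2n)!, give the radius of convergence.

R = 4/9

The ratio of consecutive coefficients is (n+1)²/[(2n+1)·(2n+2)] · 9 → 9/4.
Hence the series converges for |x − 3| < 1/(9/4) = 4/9, so the radius of convergence is 4/9.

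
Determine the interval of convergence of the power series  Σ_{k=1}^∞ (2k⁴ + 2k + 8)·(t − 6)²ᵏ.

By the ratio test, |a_{k+1}/a_k| = (2(k+1)⁴ + 2(k+1) + 8)/(2k⁴ + 2k + 8) → 1.
Writing y = (t − 6)², the series in y has radius 1, so |t − 6| < √(1) = 1 and R = 1.
Endpoint t = 7: the terms have absolute value of order k⁴, which does not tend to 0, so the series diverges by the divergence test.
At t = 5: the terms do not tend to 0, so the series diverges.

(5, 7)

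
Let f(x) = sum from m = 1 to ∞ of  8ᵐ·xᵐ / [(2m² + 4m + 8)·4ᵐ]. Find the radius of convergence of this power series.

R = 1/2

Ratio test: |a_{m+1}/a_m| = [(2m² + 4m + 8)/(2(m+1)² + 4(m+1) + 8)] · 8/4 → 2 as m → ∞.
The series converges when 2 · |x| < 1, giving R = 1/2.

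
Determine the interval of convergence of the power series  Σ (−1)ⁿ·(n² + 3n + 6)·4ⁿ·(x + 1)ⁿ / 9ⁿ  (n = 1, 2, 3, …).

(-13/4, 5/4)

Ratio test: |a_{n+1}/a_n| = [((n+1)² + 3(n+1) + 6)/(n² + 3n + 6)] · 4/9 → 4/9 as n → ∞.
The series converges when 4/9 · |x + 1| < 1, giving R = 9/4.
At x = 5/4: the terms have absolute value of order n², which does not tend to 0, so the series diverges by the divergence test.
Endpoint x = -13/4: the terms have absolute value of order n², which does not tend to 0, so the series diverges by the divergence test.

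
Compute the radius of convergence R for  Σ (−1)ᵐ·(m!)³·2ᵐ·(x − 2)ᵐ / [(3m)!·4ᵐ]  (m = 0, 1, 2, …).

Ratio test: |a_{m+1}/a_m| = (m+1)³/[(3m+1)·(3m+2)·(3m+3)] · 2/4 → 1/54 as m → ∞.
The series converges when 1/54 · |x − 2| < 1, giving R = 54.

R = 54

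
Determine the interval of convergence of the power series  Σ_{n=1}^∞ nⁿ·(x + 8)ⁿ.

{-8}

By the Cauchy root test, |a_n|^(1/n) = n → ∞.
Since the n-th root of |a_n| is unbounded, the series converges only at x = -8; R = 0.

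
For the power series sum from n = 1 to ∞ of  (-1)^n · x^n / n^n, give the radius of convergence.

R = ∞

Applying the root test, |a_n|^(1/n) = 1/n → 0.
The limit is 0 for every x, so R = ∞.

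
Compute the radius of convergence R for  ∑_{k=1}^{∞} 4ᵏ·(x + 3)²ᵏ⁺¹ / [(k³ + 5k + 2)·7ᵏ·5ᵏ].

By the ratio test, |a_{k+1}/a_k| = [(k³ + 5k + 2)/((k+1)³ + 5(k+1) + 2)] · 4/(7·5) → 4/35.
Since the exponent of (x + 3) increases by 2 each term, convergence requires |x + 3|² < 35/4, hence R = √35/2.

R = √35/2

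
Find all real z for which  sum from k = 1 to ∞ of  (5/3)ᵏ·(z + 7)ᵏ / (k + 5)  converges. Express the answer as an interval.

[-38/5, -32/5)

Ratio test: |a_{k+1}/a_k| = [(k + 5)/((k+1) + 5)] · 5/3 → 5/3 as k → ∞.
Convergence for |z + 7| · 5/3 < 1, i.e. |z + 7| < 3/5. So R = 3/5.
Endpoint z = -32/5: the terms are asymptotic to a nonzero constant times 1/k, so the series diverges by limit comparison with Σ 1/k.
At z = -38/5: convergence follows from the alternating series test (terms decrease monotonically to 0).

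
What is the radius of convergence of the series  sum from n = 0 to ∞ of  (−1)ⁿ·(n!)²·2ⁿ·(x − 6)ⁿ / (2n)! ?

By the ratio test, |a_{n+1}/a_n| = (n+1)²/[(2n+1)·(2n+2)] · 2 → 1/2.
The series converges when 1/2 · |x − 6| < 1, giving R = 2.

R = 2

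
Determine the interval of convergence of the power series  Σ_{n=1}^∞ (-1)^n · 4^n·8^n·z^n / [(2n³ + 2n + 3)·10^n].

By the ratio test, |a_{n+1}/a_n| = [(2n³ + 2n + 3)/(2(n+1)³ + 2(n+1) + 3)] · 4·8/10 → 16/5.
The series converges when 16/5 · |z| < 1, giving R = 5/16.
Endpoint z = 5/16: the terms are on the order of 1/n³, so the series converges absolutely by comparison with the p-series (p = 3 > 1).
Endpoint z = -5/16: the series is dominated by a constant times Σ 1/n³, which converges (p = 3 > 1).

[-5/16, 5/16]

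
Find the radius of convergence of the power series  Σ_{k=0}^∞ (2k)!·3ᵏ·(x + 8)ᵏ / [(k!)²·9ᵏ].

R = 3/4

By the ratio test, |a_{k+1}/a_k| = (2k+1)·(2k+2)/(k+1)² · 3/9 → 4/3.
Hence the series converges for |x + 8| < 1/(4/3) = 3/4, so the radius of convergence is 3/4.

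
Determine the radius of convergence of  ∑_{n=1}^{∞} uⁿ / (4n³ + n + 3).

R = 1

Ratio test: |a_{n+1}/a_n| = (4n³ + n + 3)/(4(n+1)³ + (n+1) + 3) → 1 as n → ∞.
So the series converges when |u| < 1 and diverges when |u| > 1; R = 1.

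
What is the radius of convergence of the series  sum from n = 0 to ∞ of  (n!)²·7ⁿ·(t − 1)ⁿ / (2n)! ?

R = 4/7

By the ratio test, |a_{n+1}/a_n| = (n+1)²/[(2n+1)·(2n+2)] · 7 → 7/4.
Thus R = 1/(7/4) = 4/7.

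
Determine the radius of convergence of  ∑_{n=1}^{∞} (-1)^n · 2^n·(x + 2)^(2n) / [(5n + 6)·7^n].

R = √14/2

Apply the ratio test: |a_{n+1}| / |a_n| = [(5n + 6)/(5(n+1) + 6)] · 2/7, which tends to 2/7 as n → ∞.
Writing y = (x + 2)², the series in y has radius 7/2, so |x + 2| < √(7/2) and R = √14/2.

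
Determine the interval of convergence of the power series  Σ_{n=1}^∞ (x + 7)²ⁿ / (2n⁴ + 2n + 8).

Apply the ratio test: |a_{n+1}| / |a_n| = (2n⁴ + 2n + 8)/(2(n+1)⁴ + 2(n+1) + 8), which tends to 1 as n → ∞.
Since the exponent of (x + 7) increases by 2 each term, convergence requires |x + 7|² < 1, hence R = 1.
Endpoint x = -6: the terms are on the order of 1/n⁴, so the series converges absolutely by comparison with the p-series (p = 4 > 1).
Endpoint x = -8: the terms are on the order of 1/n⁴, so the series converges absolutely by comparison with the p-series (p = 4 > 1).

[-8, -6]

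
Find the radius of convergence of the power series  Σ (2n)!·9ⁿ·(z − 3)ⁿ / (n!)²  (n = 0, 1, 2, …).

R = 1/36

Apply the ratio test: |a_{n+1}| / |a_n| = (2n+1)·(2n+2)/(n+1)² · 9, which tends to 36 as n → ∞.
The series converges when 36 · |z − 3| < 1, giving R = 1/36.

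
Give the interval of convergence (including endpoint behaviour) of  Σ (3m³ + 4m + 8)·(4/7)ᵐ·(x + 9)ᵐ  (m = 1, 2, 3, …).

By the ratio test, |a_{m+1}/a_m| = [(3(m+1)³ + 4(m+1) + 8)/(3m³ + 4m + 8)] · 4/7 → 4/7.
The series converges when 4/7 · |x + 9| < 1, giving R = 7/4.
When x = -29/4, the terms have absolute value of order m³, which does not tend to 0, so the series diverges by the divergence test.
At x = -43/4: the terms have absolute value of order m³, which does not tend to 0, so the series diverges by the divergence test.

(-43/4, -29/4)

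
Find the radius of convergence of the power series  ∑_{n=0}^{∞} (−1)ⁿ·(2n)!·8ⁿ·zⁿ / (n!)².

R = 1/32

Apply the ratio test: |a_{n+1}| / |a_n| = (2n+1)·(2n+2)/(n+1)² · 8, which tends to 32 as n → ∞.
Convergence for |z| · 32 < 1, i.e. |z| < 1/32. So R = 1/32.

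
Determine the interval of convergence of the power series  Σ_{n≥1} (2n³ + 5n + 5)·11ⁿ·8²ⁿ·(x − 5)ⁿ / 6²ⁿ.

The ratio of consecutive coefficients is [(2(n+1)³ + 5(n+1) + 5)/(2n³ + 5n + 5)] · 11·64/36 → 176/9.
Hence the series converges for |x − 5| < 1/(176/9) = 9/176, so the radius of convergence is 9/176.
Check x = 889/176: the terms do not tend to 0, so the series diverges.
Check x = 871/176: the terms have absolute value of order n³, which does not tend to 0, so the series diverges by the divergence test.

(871/176, 889/176)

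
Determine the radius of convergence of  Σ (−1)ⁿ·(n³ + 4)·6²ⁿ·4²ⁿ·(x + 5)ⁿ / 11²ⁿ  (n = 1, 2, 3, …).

The ratio of consecutive coefficients is [((n+1)³ + 4)/(n³ + 4)] · 36·16/121 → 576/121.
The series converges when 576/121 · |x + 5| < 1, giving R = 121/576.

R = 121/576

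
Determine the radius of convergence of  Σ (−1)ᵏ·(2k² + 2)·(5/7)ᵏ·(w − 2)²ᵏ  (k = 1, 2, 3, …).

R = √35/5

By the ratio test, |a_{k+1}/a_k| = [(2(k+1)² + 2)/(2k² + 2)] · 5/7 → 5/7.
Successive powers of (w − 2) differ by 2, so the series converges when |w − 2|² · 5/7 < 1, i.e. |w − 2| < √(7/5). So R = √35/5.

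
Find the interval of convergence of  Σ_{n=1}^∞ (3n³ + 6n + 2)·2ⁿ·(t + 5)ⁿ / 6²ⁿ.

Apply the ratio test: |a_{n+1}| / |a_n| = [(3(n+1)³ + 6(n+1) + 2)/(3n³ + 6n + 2)] · 2/36, which tends to 1/18 as n → ∞.
Hence the series converges for |t + 5| < 1/(1/18) = 18, so the radius of convergence is 18.
At t = 13: the terms do not tend to 0, so the series diverges.
Check t = -23: the terms have absolute value of order n³, which does not tend to 0, so the series diverges by the divergence test.

(-23, 13)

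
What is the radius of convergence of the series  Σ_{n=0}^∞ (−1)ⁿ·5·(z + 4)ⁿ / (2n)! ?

Apply the ratio test: |a_{n+1}| / |a_n| = 5/5 · 1/[(2n+1)·(2n+2)], which tends to 0 as n → ∞.
Since the limit is 0 < 1 for every z, the series converges on all of ℝ and R = ∞.

R = ∞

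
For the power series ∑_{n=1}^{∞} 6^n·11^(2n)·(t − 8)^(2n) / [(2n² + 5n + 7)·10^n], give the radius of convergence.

R = √15/33

By the ratio test, |a_{n+1}/a_n| = [(2n² + 5n + 7)/(2(n+1)² + 5(n+1) + 7)] · 6·121/10 → 363/5.
Writing y = (t − 8)², the series in y has radius 5/363, so |t − 8| < √(5/363) and R = √15/33.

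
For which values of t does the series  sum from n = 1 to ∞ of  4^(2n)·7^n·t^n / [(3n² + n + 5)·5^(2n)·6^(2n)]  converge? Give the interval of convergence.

The ratio of consecutive coefficients is [(3n² + n + 5)/(3(n+1)² + (n+1) + 5)] · 16·7/(25·36) → 28/225.
Convergence for |t| · 28/225 < 1, i.e. |t| < 225/28. So R = 225/28.
When t = 225/28, absolute convergence follows by limit comparison with Σ 1/n².
Check t = -225/28: the terms are on the order of 1/n², so the series converges absolutely by comparison with the p-series (p = 2 > 1).

[-225/28, 225/28]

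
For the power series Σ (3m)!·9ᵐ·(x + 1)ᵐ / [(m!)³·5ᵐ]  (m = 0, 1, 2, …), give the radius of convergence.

R = 5/243

Apply the ratio test: |a_{m+1}| / |a_m| = (3m+1)·(3m+2)·(3m+3)/(m+1)³ · 9/5, which tends to 243/5 as m → ∞.
Hence the series converges for |x + 1| < 1/(243/5) = 5/243, so the radius of convergence is 5/243.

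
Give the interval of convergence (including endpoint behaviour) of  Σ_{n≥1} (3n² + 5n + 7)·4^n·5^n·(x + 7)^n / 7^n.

(-147/20, -133/20)

By the ratio test, |a_{n+1}/a_n| = [(3(n+1)² + 5(n+1) + 7)/(3n² + 5n + 7)] · 4·5/7 → 20/7.
Hence the series converges for |x + 7| < 1/(20/7) = 7/20, so the radius of convergence is 7/20.
At x = -133/20: the n-th term does not approach 0; divergence by the term test.
Endpoint x = -147/20: the n-th term does not approach 0; divergence by the term test.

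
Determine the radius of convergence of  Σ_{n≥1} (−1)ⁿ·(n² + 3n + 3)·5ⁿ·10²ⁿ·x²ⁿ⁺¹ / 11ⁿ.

R = √55/50

Ratio test: |a_{n+1}/a_n| = [((n+1)² + 3(n+1) + 3)/(n² + 3n + 3)] · 5·100/11 → 500/11 as n → ∞.
Since the exponent of x increases by 2 each term, convergence requires |x|² < 11/500, hence R = √55/50.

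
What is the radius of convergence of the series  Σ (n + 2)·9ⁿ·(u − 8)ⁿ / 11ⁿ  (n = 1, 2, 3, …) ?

By the ratio test, |a_{n+1}/a_n| = [((n+1) + 2)/(n + 2)] · 9/11 → 9/11.
The series converges when 9/11 · |u − 8| < 1, giving R = 11/9.

R = 11/9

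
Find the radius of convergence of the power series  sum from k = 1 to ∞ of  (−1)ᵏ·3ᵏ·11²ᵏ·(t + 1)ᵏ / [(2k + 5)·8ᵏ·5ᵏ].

By the ratio test, |a_{k+1}/a_k| = [(2k + 5)/(2(k+1) + 5)] · 3·121/(8·5) → 363/40.
Convergence for |t + 1| · 363/40 < 1, i.e. |t + 1| < 40/363. So R = 40/363.

R = 40/363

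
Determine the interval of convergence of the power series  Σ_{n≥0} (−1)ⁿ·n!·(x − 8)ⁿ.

Ratio test: |a_{n+1}/a_n| = (n+1) → ∞ as n → ∞.
The terms grow without bound for any (x − 8) ≠ 0, so R = 0 (convergence only at x = 8).

{8}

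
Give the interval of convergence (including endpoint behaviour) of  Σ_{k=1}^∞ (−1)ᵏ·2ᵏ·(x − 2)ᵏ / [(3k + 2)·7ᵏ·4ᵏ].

(-12, 16]

Ratio test: |a_{k+1}/a_k| = [(3k + 2)/(3(k+1) + 2)] · 2/(7·4) → 1/14 as k → ∞.
Hence the series converges for |x − 2| < 1/(1/14) = 14, so the radius of convergence is 14.
Endpoint x = 16: the terms alternate in sign and decrease monotonically to 0 in absolute value (size ~ c/k), so the alternating series test gives convergence.
Endpoint x = -12: the terms behave like c/k; limit comparison with the harmonic series gives divergence.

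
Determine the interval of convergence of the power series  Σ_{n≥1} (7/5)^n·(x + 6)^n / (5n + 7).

The ratio of consecutive coefficients is [(5n + 7)/(5(n+1) + 7)] · 7/5 → 7/5.
Convergence for |x + 6| · 7/5 < 1, i.e. |x + 6| < 5/7. So R = 5/7.
Check x = -37/7: comparison with the harmonic series Σ 1/n shows the series diverges.
When x = -47/7, the terms alternate in sign and decrease monotonically to 0 in absolute value (size ~ c/n), so the alternating series test gives convergence.

[-47/7, -37/7)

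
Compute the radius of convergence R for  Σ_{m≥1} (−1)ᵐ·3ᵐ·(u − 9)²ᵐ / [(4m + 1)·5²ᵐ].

Apply the ratio test: |a_{m+1}| / |a_m| = [(4m + 1)/(4(m+1) + 1)] · 3/25, which tends to 3/25 as m → ∞.
Writing y = (u − 9)², the series in y has radius 25/3, so |u − 9| < √(25/3) and R = 5√3/3.

R = 5√3/3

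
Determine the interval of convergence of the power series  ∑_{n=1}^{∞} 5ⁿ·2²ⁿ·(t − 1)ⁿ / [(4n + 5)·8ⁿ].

Apply the ratio test: |a_{n+1}| / |a_n| = [(4n + 5)/(4(n+1) + 5)] · 5·4/8, which tends to 5/2 as n → ∞.
The series converges when 5/2 · |t − 1| < 1, giving R = 2/5.
When t = 7/5, comparison with the harmonic series Σ 1/n shows the series diverges.
When t = 3/5, an alternating series whose terms decrease to 0 in absolute value, so it converges by the Leibniz criterion.

[3/5, 7/5)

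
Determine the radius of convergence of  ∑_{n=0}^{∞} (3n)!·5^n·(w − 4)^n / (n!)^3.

Ratio test: |a_{n+1}/a_n| = (3n+1)·(3n+2)·(3n+3)/(n+1)³ · 5 → 135 as n → ∞.
The series converges when 135 · |w − 4| < 1, giving R = 1/135.

R = 1/135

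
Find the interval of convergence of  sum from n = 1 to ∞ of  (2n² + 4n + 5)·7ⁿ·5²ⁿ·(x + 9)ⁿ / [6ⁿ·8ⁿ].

By the ratio test, |a_{n+1}/a_n| = [(2(n+1)² + 4(n+1) + 5)/(2n² + 4n + 5)] · 7·25/(6·8) → 175/48.
Convergence for |x + 9| · 175/48 < 1, i.e. |x + 9| < 48/175. So R = 48/175.
When x = -1527/175, the terms have absolute value of order n², which does not tend to 0, so the series diverges by the divergence test.
At x = -1623/175: the terms have absolute value of order n², which does not tend to 0, so the series diverges by the divergence test.

(-1623/175, -1527/175)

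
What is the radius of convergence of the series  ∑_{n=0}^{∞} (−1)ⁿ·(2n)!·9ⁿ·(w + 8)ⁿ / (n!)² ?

Ratio test: |a_{n+1}/a_n| = (2n+1)·(2n+2)/(n+1)² · 9 → 36 as n → ∞.
Hence the series converges for |w + 8| < 1/(36) = 1/36, so the radius of convergence is 1/36.

R = 1/36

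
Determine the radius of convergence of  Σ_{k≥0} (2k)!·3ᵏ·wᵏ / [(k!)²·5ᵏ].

The ratio of consecutive coefficients is (2k+1)·(2k+2)/(k+1)² · 3/5 → 12/5.
Convergence for |w| · 12/5 < 1, i.e. |w| < 5/12. So R = 5/12.

R = 5/12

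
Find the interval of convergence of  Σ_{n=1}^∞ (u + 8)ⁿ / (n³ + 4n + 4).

[-9, -7]

By the ratio test, |a_{n+1}/a_n| = (n³ + 4n + 4)/((n+1)³ + 4(n+1) + 4) → 1.
So the series converges when |u + 8| < 1 and diverges when |u + 8| > 1; R = 1.
Check u = -7: the terms are on the order of 1/n³, so the series converges absolutely by comparison with the p-series (p = 3 > 1).
When u = -9, the series is dominated by a constant times Σ 1/n³, which converges (p = 3 > 1).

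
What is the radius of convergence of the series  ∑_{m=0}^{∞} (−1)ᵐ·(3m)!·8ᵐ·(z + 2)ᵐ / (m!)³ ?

R = 1/216

By the ratio test, |a_{m+1}/a_m| = (3m+1)·(3m+2)·(3m+3)/(m+1)³ · 8 → 216.
Convergence for |z + 2| · 216 < 1, i.e. |z + 2| < 1/216. So R = 1/216.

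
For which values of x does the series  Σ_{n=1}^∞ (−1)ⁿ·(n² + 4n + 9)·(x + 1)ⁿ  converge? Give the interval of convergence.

(-2, 0)

By the ratio test, |a_{n+1}/a_n| = ((n+1)² + 4(n+1) + 9)/(n² + 4n + 9) → 1.
Hence R = 1.
When x = 0, the n-th term does not approach 0; divergence by the term test.
When x = -2, the n-th term does not approach 0; divergence by the term test.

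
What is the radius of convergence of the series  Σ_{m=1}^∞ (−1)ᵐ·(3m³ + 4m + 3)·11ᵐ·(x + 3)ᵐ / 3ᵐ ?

R = 3/11

Apply the ratio test: |a_{m+1}| / |a_m| = [(3(m+1)³ + 4(m+1) + 3)/(3m³ + 4m + 3)] · 11/3, which tends to 11/3 as m → ∞.
The series converges when 11/3 · |x + 3| < 1, giving R = 3/11.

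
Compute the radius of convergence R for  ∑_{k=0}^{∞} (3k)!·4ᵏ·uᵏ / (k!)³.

R = 1/108

By the ratio test, |a_{k+1}/a_k| = (3k+1)·(3k+2)·(3k+3)/(k+1)³ · 4 → 108.
The series converges when 108 · |u| < 1, giving R = 1/108.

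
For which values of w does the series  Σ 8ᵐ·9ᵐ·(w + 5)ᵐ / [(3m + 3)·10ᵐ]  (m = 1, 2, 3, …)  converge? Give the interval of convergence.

[-185/36, -175/36)

By the ratio test, |a_{m+1}/a_m| = [(3m + 3)/(3(m+1) + 3)] · 8·9/10 → 36/5.
The series converges when 36/5 · |w + 5| < 1, giving R = 5/36.
When w = -175/36, the terms are asymptotic to a nonzero constant times 1/m, so the series diverges by limit comparison with Σ 1/m.
When w = -185/36, an alternating series whose terms decrease to 0 in absolute value, so it converges by the Leibniz criterion.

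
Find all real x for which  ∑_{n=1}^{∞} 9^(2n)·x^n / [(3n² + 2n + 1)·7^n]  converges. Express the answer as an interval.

Ratio test: |a_{n+1}/a_n| = [(3n² + 2n + 1)/(3(n+1)² + 2(n+1) + 1)] · 81/7 → 81/7 as n → ∞.
Convergence for |x| · 81/7 < 1, i.e. |x| < 7/81. So R = 7/81.
Endpoint x = 7/81: the series is dominated by a constant times Σ 1/n², which converges (p = 2 > 1).
Check x = -7/81: absolute convergence follows by limit comparison with Σ 1/n².

[-7/81, 7/81]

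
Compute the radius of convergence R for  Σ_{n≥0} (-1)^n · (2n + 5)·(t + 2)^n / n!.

R = ∞

Ratio test: |a_{n+1}/a_n| = (2(n+1) + 5)/(2n + 5) · 1/(n+1) → 0 as n → ∞.
The ratio tends to 0 regardless of t, hence R = ∞.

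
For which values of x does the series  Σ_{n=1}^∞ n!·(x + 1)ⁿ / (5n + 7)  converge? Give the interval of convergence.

{-1}

Ratio test: |a_{n+1}/a_n| = (n+1) · (5n + 7)/(5(n+1) + 7) → ∞ as n → ∞.
The terms grow without bound for any (x + 1) ≠ 0, so R = 0 (convergence only at x = -1).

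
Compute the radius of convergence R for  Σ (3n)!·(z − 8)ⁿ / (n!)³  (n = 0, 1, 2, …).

By the ratio test, |a_{n+1}/a_n| = (3n+1)·(3n+2)·(3n+3)/(n+1)³ → 27.
Thus R = 1/(27) = 1/27.

R = 1/27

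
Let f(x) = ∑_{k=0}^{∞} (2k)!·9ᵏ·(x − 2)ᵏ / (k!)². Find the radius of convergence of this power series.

Ratio test: |a_{k+1}/a_k| = (2k+1)·(2k+2)/(k+1)² · 9 → 36 as k → ∞.
Hence the series converges for |x − 2| < 1/(36) = 1/36, so the radius of convergence is 1/36.

R = 1/36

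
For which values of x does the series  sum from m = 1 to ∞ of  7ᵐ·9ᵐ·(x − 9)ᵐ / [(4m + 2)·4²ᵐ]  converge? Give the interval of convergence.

Ratio test: |a_{m+1}/a_m| = [(4m + 2)/(4(m+1) + 2)] · 7·9/16 → 63/16 as m → ∞.
Hence the series converges for |x − 9| < 1/(63/16) = 16/63, so the radius of convergence is 16/63.
When x = 583/63, the terms behave like c/m; limit comparison with the harmonic series gives divergence.
At x = 551/63: an alternating series whose terms decrease to 0 in absolute value, so it converges by the Leibniz criterion.

[551/63, 583/63)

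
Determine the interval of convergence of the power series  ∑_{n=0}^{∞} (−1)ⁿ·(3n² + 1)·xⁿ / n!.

(−∞, ∞)

By the ratio test, |a_{n+1}/a_n| = (3(n+1)² + 1)/(3n² + 1) · 1/(n+1) → 0.
The ratio tends to 0 regardless of x, hence R = ∞.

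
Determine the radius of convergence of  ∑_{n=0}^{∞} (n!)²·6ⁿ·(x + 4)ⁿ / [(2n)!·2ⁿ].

Apply the ratio test: |a_{n+1}| / |a_n| = (n+1)²/[(2n+1)·(2n+2)] · 6/2, which tends to 3/4 as n → ∞.
Hence the series converges for |x + 4| < 1/(3/4) = 4/3, so the radius of convergence is 4/3.

R = 4/3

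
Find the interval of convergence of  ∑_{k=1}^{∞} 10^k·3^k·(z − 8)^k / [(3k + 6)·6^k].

[39/5, 41/5)

By the ratio test, |a_{k+1}/a_k| = [(3k + 6)/(3(k+1) + 6)] · 10·3/6 → 5.
Hence the series converges for |z − 8| < 1/(5) = 1/5, so the radius of convergence is 1/5.
At z = 41/5: comparison with the harmonic series Σ 1/k shows the series diverges.
At z = 39/5: the terms alternate in sign and decrease monotonically to 0 in absolute value (size ~ c/k), so the alternating series test gives convergence.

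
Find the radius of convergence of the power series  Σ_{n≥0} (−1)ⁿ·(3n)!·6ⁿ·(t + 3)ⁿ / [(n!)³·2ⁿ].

R = 1/81

Apply the ratio test: |a_{n+1}| / |a_n| = (3n+1)·(3n+2)·(3n+3)/(n+1)³ · 6/2, which tends to 81 as n → ∞.
The series converges when 81 · |t + 3| < 1, giving R = 1/81.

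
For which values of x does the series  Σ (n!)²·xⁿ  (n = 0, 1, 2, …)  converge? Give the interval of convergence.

{0}

The ratio of consecutive coefficients is (n+1)² → ∞.
Since the ratio → ∞, the series diverges for every x ≠ 0, and R = 0.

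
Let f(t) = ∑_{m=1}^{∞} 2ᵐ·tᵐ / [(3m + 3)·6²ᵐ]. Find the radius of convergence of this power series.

R = 18

Apply the ratio test: |a_{m+1}| / |a_m| = [(3m + 3)/(3(m+1) + 3)] · 2/36, which tends to 1/18 as m → ∞.
Convergence for |t| · 1/18 < 1, i.e. |t| < 18. So R = 18.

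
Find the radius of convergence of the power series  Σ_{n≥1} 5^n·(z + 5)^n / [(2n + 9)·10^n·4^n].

Apply the ratio test: |a_{n+1}| / |a_n| = [(2n + 9)/(2(n+1) + 9)] · 5/(10·4), which tends to 1/8 as n → ∞.
The series converges when 1/8 · |z + 5| < 1, giving R = 8.

R = 8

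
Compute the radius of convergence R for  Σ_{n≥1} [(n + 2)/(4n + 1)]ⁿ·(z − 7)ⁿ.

Applying the root test, |a_n|^(1/n) = (n + 2)/(4n + 1) → 1/4.
Hence the series converges for |z − 7| < 1/(1/4) = 4, so the radius of convergence is 4.

R = 4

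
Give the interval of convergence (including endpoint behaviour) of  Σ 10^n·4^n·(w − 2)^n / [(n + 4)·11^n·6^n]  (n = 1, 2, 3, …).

[7/20, 73/20)

Ratio test: |a_{n+1}/a_n| = [(n + 4)/((n+1) + 4)] · 10·4/(11·6) → 20/33 as n → ∞.
Convergence for |w − 2| · 20/33 < 1, i.e. |w − 2| < 33/20. So R = 33/20.
Endpoint w = 73/20: the terms are asymptotic to a nonzero constant times 1/n, so the series diverges by limit comparison with Σ 1/n.
Check w = 7/20: an alternating series whose terms decrease to 0 in absolute value, so it converges by the Leibniz criterion.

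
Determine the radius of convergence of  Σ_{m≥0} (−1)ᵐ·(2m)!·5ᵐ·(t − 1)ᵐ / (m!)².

The ratio of consecutive coefficients is (2m+1)·(2m+2)/(m+1)² · 5 → 20.
Convergence for |t − 1| · 20 < 1, i.e. |t − 1| < 1/20. So R = 1/20.

R = 1/20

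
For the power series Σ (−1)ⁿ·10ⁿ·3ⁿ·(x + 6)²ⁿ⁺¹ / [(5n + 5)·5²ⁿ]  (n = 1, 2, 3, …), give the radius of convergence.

R = √30/6

Ratio test: |a_{n+1}/a_n| = [(5n + 5)/(5(n+1) + 5)] · 10·3/25 → 6/5 as n → ∞.
Writing y = (x + 6)², the series in y has radius 5/6, so |x + 6| < √(5/6) and R = √30/6.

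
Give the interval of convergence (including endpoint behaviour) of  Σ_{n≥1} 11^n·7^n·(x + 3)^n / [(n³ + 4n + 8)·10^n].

Apply the ratio test: |a_{n+1}| / |a_n| = [(n³ + 4n + 8)/((n+1)³ + 4(n+1) + 8)] · 11·7/10, which tends to 77/10 as n → ∞.
Convergence for |x + 3| · 77/10 < 1, i.e. |x + 3| < 10/77. So R = 10/77.
Check x = -221/77: the terms are on the order of 1/n³, so the series converges absolutely by comparison with the p-series (p = 3 > 1).
When x = -241/77, the terms are on the order of 1/n³, so the series converges absolutely by comparison with the p-series (p = 3 > 1).

[-241/77, -221/77]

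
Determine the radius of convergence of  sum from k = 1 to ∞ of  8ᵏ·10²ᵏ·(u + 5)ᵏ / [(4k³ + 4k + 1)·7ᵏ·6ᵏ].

R = 21/400

By the ratio test, |a_{k+1}/a_k| = [(4k³ + 4k + 1)/(4(k+1)³ + 4(k+1) + 1)] · 8·100/(7·6) → 400/21.
The series converges when 400/21 · |u + 5| < 1, giving R = 21/400.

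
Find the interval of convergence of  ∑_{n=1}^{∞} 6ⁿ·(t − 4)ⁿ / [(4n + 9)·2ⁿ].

Apply the ratio test: |a_{n+1}| / |a_n| = [(4n + 9)/(4(n+1) + 9)] · 6/2, which tends to 3 as n → ∞.
Thus R = 1/(3) = 1/3.
At t = 13/3: the terms behave like c/n; limit comparison with the harmonic series gives divergence.
Check t = 11/3: an alternating series whose terms decrease to 0 in absolute value, so it converges by the Leibniz criterion.

[11/3, 13/3)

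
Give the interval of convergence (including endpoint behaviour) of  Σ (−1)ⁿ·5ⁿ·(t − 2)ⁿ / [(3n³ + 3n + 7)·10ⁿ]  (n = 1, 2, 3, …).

[0, 4]

Apply the ratio test: |a_{n+1}| / |a_n| = [(3n³ + 3n + 7)/(3(n+1)³ + 3(n+1) + 7)] · 5/10, which tends to 1/2 as n → ∞.
The series converges when 1/2 · |t − 2| < 1, giving R = 2.
At t = 4: absolute convergence follows by limit comparison with Σ 1/n³.
At t = 0: absolute convergence follows by limit comparison with Σ 1/n³.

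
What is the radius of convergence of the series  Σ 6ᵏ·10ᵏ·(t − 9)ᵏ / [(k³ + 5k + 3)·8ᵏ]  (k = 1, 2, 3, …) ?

The ratio of consecutive coefficients is [(k³ + 5k + 3)/((k+1)³ + 5(k+1) + 3)] · 6·10/8 → 15/2.
Thus R = 1/(15/2) = 2/15.

R = 2/15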